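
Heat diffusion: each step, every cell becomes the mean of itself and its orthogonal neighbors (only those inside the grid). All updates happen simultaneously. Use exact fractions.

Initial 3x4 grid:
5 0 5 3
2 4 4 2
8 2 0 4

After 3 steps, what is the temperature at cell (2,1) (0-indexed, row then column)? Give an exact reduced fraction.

Step 1: cell (2,1) = 7/2
Step 2: cell (2,1) = 31/10
Step 3: cell (2,1) = 4009/1200
Full grid after step 3:
  6989/2160 11677/3600 10837/3600 1339/432
  51883/14400 18647/6000 18137/6000 41413/14400
  2533/720 4009/1200 3379/1200 395/144

Answer: 4009/1200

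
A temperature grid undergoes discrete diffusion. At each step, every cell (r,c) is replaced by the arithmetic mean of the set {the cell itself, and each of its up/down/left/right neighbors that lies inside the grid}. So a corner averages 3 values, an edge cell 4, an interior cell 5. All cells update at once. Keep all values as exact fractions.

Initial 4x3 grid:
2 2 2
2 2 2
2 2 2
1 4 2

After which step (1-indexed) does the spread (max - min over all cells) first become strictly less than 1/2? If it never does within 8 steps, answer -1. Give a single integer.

Step 1: max=8/3, min=7/4, spread=11/12
Step 2: max=193/80, min=31/16, spread=19/40
  -> spread < 1/2 first at step 2
Step 3: max=5029/2160, min=95/48, spread=377/1080
Step 4: max=645289/288000, min=3007/1500, spread=13589/57600
Step 5: max=17295397/7776000, min=434867/216000, spread=328037/1555200
Step 6: max=1022936303/466560000, min=13179649/6480000, spread=2960063/18662400
Step 7: max=60994371877/27993600000, min=132401561/64800000, spread=151875901/1119744000
Step 8: max=3634172277743/1679616000000, min=749392721/364500000, spread=289552991/2687385600

Answer: 2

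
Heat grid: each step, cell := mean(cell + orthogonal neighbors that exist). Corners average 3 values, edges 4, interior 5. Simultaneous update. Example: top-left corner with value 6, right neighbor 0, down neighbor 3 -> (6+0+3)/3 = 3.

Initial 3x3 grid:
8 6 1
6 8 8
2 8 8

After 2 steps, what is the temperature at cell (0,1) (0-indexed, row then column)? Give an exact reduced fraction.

Step 1: cell (0,1) = 23/4
Step 2: cell (0,1) = 1477/240
Full grid after step 2:
  221/36 1477/240 17/3
  63/10 317/50 529/80
  107/18 811/120 83/12

Answer: 1477/240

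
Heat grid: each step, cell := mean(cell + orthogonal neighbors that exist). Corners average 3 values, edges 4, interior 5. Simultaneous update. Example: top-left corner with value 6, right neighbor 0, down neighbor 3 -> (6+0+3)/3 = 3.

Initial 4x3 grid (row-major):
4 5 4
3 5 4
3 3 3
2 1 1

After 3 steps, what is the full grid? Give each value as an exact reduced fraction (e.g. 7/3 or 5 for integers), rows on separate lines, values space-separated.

After step 1:
  4 9/2 13/3
  15/4 4 4
  11/4 3 11/4
  2 7/4 5/3
After step 2:
  49/12 101/24 77/18
  29/8 77/20 181/48
  23/8 57/20 137/48
  13/6 101/48 37/18
After step 3:
  143/36 5911/1440 1765/432
  433/120 4393/1200 5311/1440
  691/240 218/75 4151/1440
  343/144 6607/2880 505/216

Answer: 143/36 5911/1440 1765/432
433/120 4393/1200 5311/1440
691/240 218/75 4151/1440
343/144 6607/2880 505/216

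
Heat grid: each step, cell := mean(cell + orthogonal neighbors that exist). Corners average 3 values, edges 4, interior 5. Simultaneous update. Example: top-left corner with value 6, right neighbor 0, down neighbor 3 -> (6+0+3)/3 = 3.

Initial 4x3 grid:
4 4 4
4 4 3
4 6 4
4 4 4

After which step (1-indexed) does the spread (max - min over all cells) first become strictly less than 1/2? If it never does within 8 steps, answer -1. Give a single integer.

Step 1: max=9/2, min=11/3, spread=5/6
Step 2: max=437/100, min=137/36, spread=127/225
Step 3: max=10307/2400, min=2113/540, spread=8243/21600
  -> spread < 1/2 first at step 3
Step 4: max=92387/21600, min=64039/16200, spread=4201/12960
Step 5: max=5497903/1296000, min=3889811/972000, spread=186893/777600
Step 6: max=328856117/77760000, min=234704269/58320000, spread=1910051/9331200
Step 7: max=19637628703/4665600000, min=14165223971/3499200000, spread=90079609/559872000
Step 8: max=1174684663277/279936000000, min=853005658489/209952000000, spread=896250847/6718464000

Answer: 3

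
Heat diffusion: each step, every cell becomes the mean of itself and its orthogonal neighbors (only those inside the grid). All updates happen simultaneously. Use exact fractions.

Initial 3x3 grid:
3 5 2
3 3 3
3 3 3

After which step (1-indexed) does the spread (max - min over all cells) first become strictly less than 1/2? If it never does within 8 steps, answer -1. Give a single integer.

Step 1: max=11/3, min=11/4, spread=11/12
Step 2: max=273/80, min=35/12, spread=119/240
  -> spread < 1/2 first at step 2
Step 3: max=7189/2160, min=3629/1200, spread=821/2700
Step 4: max=933577/288000, min=131431/43200, spread=172111/864000
Step 5: max=25099621/7776000, min=8007457/2592000, spread=4309/31104
Step 6: max=1491863987/466560000, min=160721693/51840000, spread=36295/373248
Step 7: max=89218223989/27993600000, min=29102380913/9331200000, spread=305773/4478976
Step 8: max=5332596987683/1679616000000, min=1750699506311/559872000000, spread=2575951/53747712

Answer: 2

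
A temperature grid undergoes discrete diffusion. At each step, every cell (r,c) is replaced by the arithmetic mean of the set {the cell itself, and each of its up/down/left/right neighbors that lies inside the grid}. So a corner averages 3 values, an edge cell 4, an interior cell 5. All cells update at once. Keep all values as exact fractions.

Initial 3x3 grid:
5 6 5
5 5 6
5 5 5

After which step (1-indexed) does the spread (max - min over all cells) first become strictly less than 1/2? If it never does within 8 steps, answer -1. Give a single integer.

Answer: 2

Derivation:
Step 1: max=17/3, min=5, spread=2/3
Step 2: max=433/80, min=5, spread=33/80
  -> spread < 1/2 first at step 2
Step 3: max=5837/1080, min=461/90, spread=61/216
Step 4: max=345439/64800, min=13861/2700, spread=511/2592
Step 5: max=20669933/3888000, min=186401/36000, spread=4309/31104
Step 6: max=1233783751/233280000, min=25231237/4860000, spread=36295/373248
Step 7: max=73869170597/13996800000, min=6076135831/1166400000, spread=305773/4478976
Step 8: max=4422354670159/839808000000, min=60862575497/11664000000, spread=2575951/53747712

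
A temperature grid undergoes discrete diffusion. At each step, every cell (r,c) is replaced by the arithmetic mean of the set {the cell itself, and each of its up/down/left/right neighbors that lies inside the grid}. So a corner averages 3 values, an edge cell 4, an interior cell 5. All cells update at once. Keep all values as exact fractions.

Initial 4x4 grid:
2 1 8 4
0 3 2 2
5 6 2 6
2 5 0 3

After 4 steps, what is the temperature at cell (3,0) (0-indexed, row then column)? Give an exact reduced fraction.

Step 1: cell (3,0) = 4
Step 2: cell (3,0) = 7/2
Step 3: cell (3,0) = 419/120
Step 4: cell (3,0) = 11921/3600
Full grid after step 4:
  1487/540 23589/8000 741343/216000 11669/3240
  203771/72000 15573/5000 74561/22500 762853/216000
  25603/8000 6373/2000 19781/6000 235607/72000
  11921/3600 79949/24000 229327/72000 34253/10800

Answer: 11921/3600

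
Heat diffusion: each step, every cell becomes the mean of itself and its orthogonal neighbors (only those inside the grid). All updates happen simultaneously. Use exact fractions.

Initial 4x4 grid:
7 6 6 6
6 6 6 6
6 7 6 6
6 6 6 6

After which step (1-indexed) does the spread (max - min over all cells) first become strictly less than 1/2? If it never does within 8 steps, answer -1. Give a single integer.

Step 1: max=19/3, min=6, spread=1/3
  -> spread < 1/2 first at step 1
Step 2: max=113/18, min=6, spread=5/18
Step 3: max=13487/2160, min=289/48, spread=241/1080
Step 4: max=402749/64800, min=72499/12000, spread=3517/20250
Step 5: max=12055079/1944000, min=436291/72000, spread=137611/972000
Step 6: max=72148573/11664000, min=874021/144000, spread=169109/1458000
Step 7: max=10805220827/1749600000, min=1969709843/324000000, spread=421969187/4374000000
Step 8: max=323665168889/52488000000, min=59165627243/9720000000, spread=5213477221/65610000000

Answer: 1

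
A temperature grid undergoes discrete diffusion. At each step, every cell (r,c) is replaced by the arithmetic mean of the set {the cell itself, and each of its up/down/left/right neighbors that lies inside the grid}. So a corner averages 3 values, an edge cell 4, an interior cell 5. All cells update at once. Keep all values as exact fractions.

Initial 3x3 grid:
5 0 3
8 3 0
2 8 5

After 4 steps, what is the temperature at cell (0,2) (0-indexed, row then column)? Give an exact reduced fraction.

Answer: 21677/7200

Derivation:
Step 1: cell (0,2) = 1
Step 2: cell (0,2) = 13/6
Step 3: cell (0,2) = 973/360
Step 4: cell (0,2) = 21677/7200
Full grid after step 4:
  487711/129600 2911937/864000 21677/7200
  1801531/432000 673297/180000 2911937/864000
  48103/10800 1801531/432000 487711/129600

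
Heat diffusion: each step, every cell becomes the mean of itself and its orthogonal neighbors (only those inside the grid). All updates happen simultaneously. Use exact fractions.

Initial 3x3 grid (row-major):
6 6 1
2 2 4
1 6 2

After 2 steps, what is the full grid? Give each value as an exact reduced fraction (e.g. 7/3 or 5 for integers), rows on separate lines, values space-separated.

Answer: 67/18 193/48 29/9
173/48 31/10 167/48
17/6 55/16 3

Derivation:
After step 1:
  14/3 15/4 11/3
  11/4 4 9/4
  3 11/4 4
After step 2:
  67/18 193/48 29/9
  173/48 31/10 167/48
  17/6 55/16 3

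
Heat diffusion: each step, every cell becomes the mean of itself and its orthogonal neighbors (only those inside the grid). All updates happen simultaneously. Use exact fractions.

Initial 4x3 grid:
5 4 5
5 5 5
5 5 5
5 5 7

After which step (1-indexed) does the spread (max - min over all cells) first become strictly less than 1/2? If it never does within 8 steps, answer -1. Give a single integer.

Answer: 4

Derivation:
Step 1: max=17/3, min=14/3, spread=1
Step 2: max=50/9, min=1133/240, spread=601/720
Step 3: max=581/108, min=10363/2160, spread=419/720
Step 4: max=343933/64800, min=626561/129600, spread=4087/8640
  -> spread < 1/2 first at step 4
Step 5: max=20394737/3888000, min=37834819/7776000, spread=65659/172800
Step 6: max=1214161303/233280000, min=2283819881/466560000, spread=1926703/6220800
Step 7: max=72396022277/13996800000, min=137749827979/27993600000, spread=93896221/373248000
Step 8: max=4323236349943/839808000000, min=8300969601761/1679616000000, spread=61422773/298598400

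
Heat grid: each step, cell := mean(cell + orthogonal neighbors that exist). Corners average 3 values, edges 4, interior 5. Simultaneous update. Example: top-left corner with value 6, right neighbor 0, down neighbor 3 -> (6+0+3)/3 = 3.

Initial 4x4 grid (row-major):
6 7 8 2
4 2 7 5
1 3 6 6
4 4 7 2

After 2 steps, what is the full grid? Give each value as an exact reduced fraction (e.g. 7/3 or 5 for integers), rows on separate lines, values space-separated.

Answer: 44/9 1321/240 447/80 16/3
991/240 112/25 27/5 407/80
249/80 211/50 241/50 411/80
7/2 309/80 401/80 29/6

Derivation:
After step 1:
  17/3 23/4 6 5
  13/4 23/5 28/5 5
  3 16/5 29/5 19/4
  3 9/2 19/4 5
After step 2:
  44/9 1321/240 447/80 16/3
  991/240 112/25 27/5 407/80
  249/80 211/50 241/50 411/80
  7/2 309/80 401/80 29/6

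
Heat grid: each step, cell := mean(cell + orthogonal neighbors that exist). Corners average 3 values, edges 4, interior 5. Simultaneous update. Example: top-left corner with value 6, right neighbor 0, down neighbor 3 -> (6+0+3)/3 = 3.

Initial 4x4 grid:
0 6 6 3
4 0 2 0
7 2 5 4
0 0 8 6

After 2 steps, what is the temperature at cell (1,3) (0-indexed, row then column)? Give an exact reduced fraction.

Answer: 29/10

Derivation:
Step 1: cell (1,3) = 9/4
Step 2: cell (1,3) = 29/10
Full grid after step 2:
  109/36 803/240 257/80 19/6
  91/30 279/100 161/50 29/10
  167/60 311/100 181/50 81/20
  97/36 743/240 349/80 29/6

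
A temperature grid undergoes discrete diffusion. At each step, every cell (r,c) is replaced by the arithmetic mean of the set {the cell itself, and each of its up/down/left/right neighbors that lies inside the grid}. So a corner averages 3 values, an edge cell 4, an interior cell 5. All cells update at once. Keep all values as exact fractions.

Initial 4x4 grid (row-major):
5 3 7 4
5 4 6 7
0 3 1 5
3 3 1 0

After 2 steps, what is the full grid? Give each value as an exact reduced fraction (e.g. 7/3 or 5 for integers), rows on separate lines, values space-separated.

Answer: 151/36 1097/240 83/16 11/2
887/240 393/100 229/50 79/16
209/80 297/100 149/50 279/80
29/12 159/80 179/80 13/6

Derivation:
After step 1:
  13/3 19/4 5 6
  7/2 21/5 5 11/2
  11/4 11/5 16/5 13/4
  2 5/2 5/4 2
After step 2:
  151/36 1097/240 83/16 11/2
  887/240 393/100 229/50 79/16
  209/80 297/100 149/50 279/80
  29/12 159/80 179/80 13/6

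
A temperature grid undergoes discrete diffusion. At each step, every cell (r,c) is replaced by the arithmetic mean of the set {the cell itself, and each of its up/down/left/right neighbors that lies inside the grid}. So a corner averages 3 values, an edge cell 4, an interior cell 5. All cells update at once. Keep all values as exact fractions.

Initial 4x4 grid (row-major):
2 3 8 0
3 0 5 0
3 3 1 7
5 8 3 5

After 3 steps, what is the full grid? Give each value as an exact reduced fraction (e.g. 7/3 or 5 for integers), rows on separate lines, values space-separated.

After step 1:
  8/3 13/4 4 8/3
  2 14/5 14/5 3
  7/2 3 19/5 13/4
  16/3 19/4 17/4 5
After step 2:
  95/36 763/240 763/240 29/9
  329/120 277/100 82/25 703/240
  83/24 357/100 171/50 301/80
  163/36 13/3 89/20 25/6
After step 3:
  6163/2160 21181/7200 23149/7200 3359/1080
  653/225 18649/6000 9347/3000 23749/7200
  3217/900 10531/3000 7393/2000 8567/2400
  887/216 15193/3600 1637/400 2971/720

Answer: 6163/2160 21181/7200 23149/7200 3359/1080
653/225 18649/6000 9347/3000 23749/7200
3217/900 10531/3000 7393/2000 8567/2400
887/216 15193/3600 1637/400 2971/720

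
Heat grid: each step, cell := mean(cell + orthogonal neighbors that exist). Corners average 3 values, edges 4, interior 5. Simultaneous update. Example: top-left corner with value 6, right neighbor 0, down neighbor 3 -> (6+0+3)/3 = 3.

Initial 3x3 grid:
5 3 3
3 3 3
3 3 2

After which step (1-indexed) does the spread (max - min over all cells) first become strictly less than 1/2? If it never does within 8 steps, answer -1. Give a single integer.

Answer: 4

Derivation:
Step 1: max=11/3, min=8/3, spread=1
Step 2: max=32/9, min=49/18, spread=5/6
Step 3: max=365/108, min=607/216, spread=41/72
Step 4: max=21373/6480, min=37541/12960, spread=347/864
  -> spread < 1/2 first at step 4
Step 5: max=1256381/388800, min=2293687/777600, spread=2921/10368
Step 6: max=74436457/23328000, min=139643789/46656000, spread=24611/124416
Step 7: max=4423191329/1399680000, min=8457640783/2799360000, spread=207329/1492992
Step 8: max=263686493413/83980800000, min=510998283701/167961600000, spread=1746635/17915904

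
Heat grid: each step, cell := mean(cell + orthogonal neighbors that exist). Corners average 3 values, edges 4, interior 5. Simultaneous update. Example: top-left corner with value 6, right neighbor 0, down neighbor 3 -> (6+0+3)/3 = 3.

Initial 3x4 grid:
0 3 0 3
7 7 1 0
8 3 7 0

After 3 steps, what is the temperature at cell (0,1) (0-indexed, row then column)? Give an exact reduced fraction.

Answer: 23537/7200

Derivation:
Step 1: cell (0,1) = 5/2
Step 2: cell (0,1) = 707/240
Step 3: cell (0,1) = 23537/7200
Full grid after step 3:
  8267/2160 23537/7200 5279/2400 247/144
  33737/7200 23201/6000 17171/6000 3443/1800
  619/120 1859/400 1457/450 67/27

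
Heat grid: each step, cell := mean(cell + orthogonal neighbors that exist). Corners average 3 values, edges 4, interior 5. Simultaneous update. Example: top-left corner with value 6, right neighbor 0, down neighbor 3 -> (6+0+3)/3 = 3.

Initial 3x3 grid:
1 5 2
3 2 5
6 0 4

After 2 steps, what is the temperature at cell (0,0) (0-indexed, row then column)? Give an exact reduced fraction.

Answer: 17/6

Derivation:
Step 1: cell (0,0) = 3
Step 2: cell (0,0) = 17/6
Full grid after step 2:
  17/6 25/8 13/4
  3 59/20 53/16
  3 3 37/12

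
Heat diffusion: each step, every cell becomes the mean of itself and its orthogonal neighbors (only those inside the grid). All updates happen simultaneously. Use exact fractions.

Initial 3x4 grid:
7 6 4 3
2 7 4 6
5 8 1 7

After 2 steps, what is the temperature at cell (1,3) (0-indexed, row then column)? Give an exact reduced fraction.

Answer: 23/5

Derivation:
Step 1: cell (1,3) = 5
Step 2: cell (1,3) = 23/5
Full grid after step 2:
  65/12 413/80 1139/240 163/36
  413/80 263/50 481/100 23/5
  31/6 413/80 1159/240 44/9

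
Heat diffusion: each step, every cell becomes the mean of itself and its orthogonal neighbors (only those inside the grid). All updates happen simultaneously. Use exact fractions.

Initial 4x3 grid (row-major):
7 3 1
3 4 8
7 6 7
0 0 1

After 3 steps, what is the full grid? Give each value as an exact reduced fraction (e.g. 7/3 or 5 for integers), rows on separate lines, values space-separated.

After step 1:
  13/3 15/4 4
  21/4 24/5 5
  4 24/5 11/2
  7/3 7/4 8/3
After step 2:
  40/9 1013/240 17/4
  1103/240 118/25 193/40
  983/240 417/100 539/120
  97/36 231/80 119/36
After step 3:
  2387/540 63487/14400 3191/720
  32141/7200 13519/3000 2743/600
  28001/7200 4073/1000 15113/3600
  871/270 5223/1600 7693/2160

Answer: 2387/540 63487/14400 3191/720
32141/7200 13519/3000 2743/600
28001/7200 4073/1000 15113/3600
871/270 5223/1600 7693/2160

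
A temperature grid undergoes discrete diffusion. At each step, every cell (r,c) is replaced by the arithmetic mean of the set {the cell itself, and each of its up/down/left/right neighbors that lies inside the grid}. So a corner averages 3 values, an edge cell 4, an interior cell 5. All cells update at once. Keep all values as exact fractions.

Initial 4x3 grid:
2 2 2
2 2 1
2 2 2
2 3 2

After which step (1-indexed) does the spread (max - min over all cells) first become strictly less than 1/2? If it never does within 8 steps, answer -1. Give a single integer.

Step 1: max=7/3, min=5/3, spread=2/3
Step 2: max=547/240, min=209/120, spread=43/80
Step 3: max=4757/2160, min=1949/1080, spread=859/2160
  -> spread < 1/2 first at step 3
Step 4: max=55451/25920, min=12067/6480, spread=7183/25920
Step 5: max=3300529/1555200, min=365269/194400, spread=378377/1555200
Step 6: max=195323867/93312000, min=1390229/729000, spread=3474911/18662400
Step 7: max=11633741233/5598720000, min=672608183/349920000, spread=174402061/1119744000
Step 8: max=692683423187/335923200000, min=20343963491/10497600000, spread=1667063659/13436928000

Answer: 3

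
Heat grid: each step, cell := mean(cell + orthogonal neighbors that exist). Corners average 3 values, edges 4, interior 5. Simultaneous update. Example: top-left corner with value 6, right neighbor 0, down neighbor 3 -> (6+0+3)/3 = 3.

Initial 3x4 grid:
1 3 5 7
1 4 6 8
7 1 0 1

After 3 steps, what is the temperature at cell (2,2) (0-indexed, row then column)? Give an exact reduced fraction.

Answer: 1347/400

Derivation:
Step 1: cell (2,2) = 2
Step 2: cell (2,2) = 63/20
Step 3: cell (2,2) = 1347/400
Full grid after step 3:
  1259/432 6469/1800 8149/1800 706/135
  43037/14400 19513/6000 6157/1500 32971/7200
  137/48 3721/1200 1347/400 1391/360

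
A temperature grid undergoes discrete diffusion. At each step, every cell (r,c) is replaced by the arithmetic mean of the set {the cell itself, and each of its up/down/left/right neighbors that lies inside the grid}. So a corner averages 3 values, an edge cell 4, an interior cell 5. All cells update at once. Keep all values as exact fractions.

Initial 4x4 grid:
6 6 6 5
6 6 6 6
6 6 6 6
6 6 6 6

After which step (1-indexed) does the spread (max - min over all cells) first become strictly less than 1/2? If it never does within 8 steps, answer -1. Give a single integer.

Step 1: max=6, min=17/3, spread=1/3
  -> spread < 1/2 first at step 1
Step 2: max=6, min=103/18, spread=5/18
Step 3: max=6, min=1255/216, spread=41/216
Step 4: max=6, min=37837/6480, spread=1043/6480
Step 5: max=6, min=1140847/194400, spread=25553/194400
Step 6: max=107921/18000, min=34320541/5832000, spread=645863/5832000
Step 7: max=719029/120000, min=1032118309/174960000, spread=16225973/174960000
Step 8: max=323299/54000, min=31015322017/5248800000, spread=409340783/5248800000

Answer: 1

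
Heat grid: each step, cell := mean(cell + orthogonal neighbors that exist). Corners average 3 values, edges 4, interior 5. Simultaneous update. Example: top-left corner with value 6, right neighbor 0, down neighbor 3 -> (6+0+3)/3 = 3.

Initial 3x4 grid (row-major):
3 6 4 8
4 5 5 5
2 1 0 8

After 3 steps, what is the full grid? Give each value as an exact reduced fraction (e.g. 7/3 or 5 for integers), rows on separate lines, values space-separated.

Answer: 8927/2160 6241/1440 1465/288 11503/2160
5009/1440 943/240 1741/400 823/160
829/270 2273/720 287/72 2387/540

Derivation:
After step 1:
  13/3 9/2 23/4 17/3
  7/2 21/5 19/5 13/2
  7/3 2 7/2 13/3
After step 2:
  37/9 1127/240 1183/240 215/36
  431/120 18/5 19/4 203/40
  47/18 361/120 409/120 43/9
After step 3:
  8927/2160 6241/1440 1465/288 11503/2160
  5009/1440 943/240 1741/400 823/160
  829/270 2273/720 287/72 2387/540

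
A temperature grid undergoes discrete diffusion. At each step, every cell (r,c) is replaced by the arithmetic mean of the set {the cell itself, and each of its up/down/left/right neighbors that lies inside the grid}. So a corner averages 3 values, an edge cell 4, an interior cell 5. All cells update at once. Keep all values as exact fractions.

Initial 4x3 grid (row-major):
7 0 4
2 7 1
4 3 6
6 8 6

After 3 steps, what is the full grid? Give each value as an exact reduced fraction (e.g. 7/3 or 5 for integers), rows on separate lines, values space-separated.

After step 1:
  3 9/2 5/3
  5 13/5 9/2
  15/4 28/5 4
  6 23/4 20/3
After step 2:
  25/6 353/120 32/9
  287/80 111/25 383/120
  407/80 217/50 623/120
  31/6 1441/240 197/36
After step 3:
  2567/720 27187/7200 436/135
  10369/2400 22201/6000 14741/3600
  10909/2400 7519/1500 2047/450
  1951/360 75539/14400 12001/2160

Answer: 2567/720 27187/7200 436/135
10369/2400 22201/6000 14741/3600
10909/2400 7519/1500 2047/450
1951/360 75539/14400 12001/2160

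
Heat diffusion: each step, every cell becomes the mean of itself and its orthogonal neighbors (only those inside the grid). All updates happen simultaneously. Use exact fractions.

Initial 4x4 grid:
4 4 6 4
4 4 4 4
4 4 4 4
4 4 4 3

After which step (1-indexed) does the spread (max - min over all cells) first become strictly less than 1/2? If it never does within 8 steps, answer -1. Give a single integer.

Answer: 4

Derivation:
Step 1: max=14/3, min=11/3, spread=1
Step 2: max=271/60, min=67/18, spread=143/180
Step 3: max=9439/2160, min=823/216, spread=403/720
Step 4: max=232123/54000, min=125537/32400, spread=17171/40500
  -> spread < 1/2 first at step 4
Step 5: max=8265367/1944000, min=3805739/972000, spread=217963/648000
Step 6: max=409572527/97200000, min=115217309/29160000, spread=76544491/291600000
Step 7: max=7328664679/1749600000, min=695475973/174960000, spread=124634983/583200000
Step 8: max=364610065421/87480000000, min=698649099913/174960000000, spread=10190343643/58320000000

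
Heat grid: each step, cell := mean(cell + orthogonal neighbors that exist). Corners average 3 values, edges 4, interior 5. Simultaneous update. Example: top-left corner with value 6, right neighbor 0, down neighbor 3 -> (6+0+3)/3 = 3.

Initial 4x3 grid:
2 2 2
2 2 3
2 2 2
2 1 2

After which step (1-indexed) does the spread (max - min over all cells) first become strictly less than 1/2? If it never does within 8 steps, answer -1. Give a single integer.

Answer: 3

Derivation:
Step 1: max=7/3, min=5/3, spread=2/3
Step 2: max=271/120, min=413/240, spread=43/80
Step 3: max=2371/1080, min=3883/2160, spread=859/2160
  -> spread < 1/2 first at step 3
Step 4: max=13853/6480, min=48229/25920, spread=7183/25920
Step 5: max=412331/194400, min=2920271/1555200, spread=378377/1555200
Step 6: max=1525771/729000, min=177924133/93312000, spread=3474911/18662400
Step 7: max=727071817/349920000, min=10761138767/5598720000, spread=174402061/1119744000
Step 8: max=21646436509/10497600000, min=651009376813/335923200000, spread=1667063659/13436928000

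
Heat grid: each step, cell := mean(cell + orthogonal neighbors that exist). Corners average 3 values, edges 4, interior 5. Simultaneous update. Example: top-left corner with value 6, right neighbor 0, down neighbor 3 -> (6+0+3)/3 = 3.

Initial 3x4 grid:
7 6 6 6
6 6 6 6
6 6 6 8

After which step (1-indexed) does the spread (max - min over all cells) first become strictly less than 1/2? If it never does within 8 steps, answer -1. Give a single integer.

Step 1: max=20/3, min=6, spread=2/3
Step 2: max=59/9, min=97/16, spread=71/144
  -> spread < 1/2 first at step 2
Step 3: max=689/108, min=881/144, spread=113/432
Step 4: max=81977/12960, min=17683/2880, spread=4807/25920
Step 5: max=4883281/777600, min=63787853/10368000, spread=3967681/31104000
Step 6: max=291977639/46656000, min=574437923/93312000, spread=1903471/18662400
Step 7: max=17472160921/2799360000, min=34493356417/5598720000, spread=18038617/223948800
Step 8: max=1046622142739/167961600000, min=2071144822403/335923200000, spread=883978523/13436928000

Answer: 2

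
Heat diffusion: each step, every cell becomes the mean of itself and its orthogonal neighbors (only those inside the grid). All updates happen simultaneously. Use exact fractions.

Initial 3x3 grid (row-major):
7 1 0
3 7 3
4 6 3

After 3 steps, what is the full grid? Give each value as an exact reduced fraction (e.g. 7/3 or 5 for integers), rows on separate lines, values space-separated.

After step 1:
  11/3 15/4 4/3
  21/4 4 13/4
  13/3 5 4
After step 2:
  38/9 51/16 25/9
  69/16 17/4 151/48
  175/36 13/3 49/12
After step 3:
  211/54 231/64 82/27
  847/192 923/240 2053/576
  1945/432 631/144 185/48

Answer: 211/54 231/64 82/27
847/192 923/240 2053/576
1945/432 631/144 185/48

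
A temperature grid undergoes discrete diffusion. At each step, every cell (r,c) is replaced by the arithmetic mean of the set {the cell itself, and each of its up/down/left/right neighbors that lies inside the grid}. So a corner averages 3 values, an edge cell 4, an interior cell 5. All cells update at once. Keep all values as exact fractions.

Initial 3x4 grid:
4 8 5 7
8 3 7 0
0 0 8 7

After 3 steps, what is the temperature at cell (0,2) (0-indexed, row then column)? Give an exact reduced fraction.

Answer: 4357/800

Derivation:
Step 1: cell (0,2) = 27/4
Step 2: cell (0,2) = 407/80
Step 3: cell (0,2) = 4357/800
Full grid after step 3:
  5621/1080 36703/7200 4357/800 227/45
  61291/14400 29069/6000 9593/2000 24907/4800
  1049/270 28453/7200 11521/2400 577/120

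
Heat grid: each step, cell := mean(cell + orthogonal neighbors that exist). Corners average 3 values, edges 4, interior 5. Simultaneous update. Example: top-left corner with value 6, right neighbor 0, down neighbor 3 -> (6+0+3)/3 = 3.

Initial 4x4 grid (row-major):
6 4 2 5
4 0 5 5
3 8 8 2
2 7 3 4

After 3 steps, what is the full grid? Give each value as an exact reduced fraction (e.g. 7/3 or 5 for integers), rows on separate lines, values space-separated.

After step 1:
  14/3 3 4 4
  13/4 21/5 4 17/4
  17/4 26/5 26/5 19/4
  4 5 11/2 3
After step 2:
  131/36 119/30 15/4 49/12
  491/120 393/100 433/100 17/4
  167/40 477/100 493/100 43/10
  53/12 197/40 187/40 53/12
After step 3:
  4211/1080 13757/3600 1613/400 145/36
  3563/900 12653/3000 2119/500 5089/1200
  1309/300 2273/500 4601/1000 5369/1200
  811/180 1409/300 1421/300 1607/360

Answer: 4211/1080 13757/3600 1613/400 145/36
3563/900 12653/3000 2119/500 5089/1200
1309/300 2273/500 4601/1000 5369/1200
811/180 1409/300 1421/300 1607/360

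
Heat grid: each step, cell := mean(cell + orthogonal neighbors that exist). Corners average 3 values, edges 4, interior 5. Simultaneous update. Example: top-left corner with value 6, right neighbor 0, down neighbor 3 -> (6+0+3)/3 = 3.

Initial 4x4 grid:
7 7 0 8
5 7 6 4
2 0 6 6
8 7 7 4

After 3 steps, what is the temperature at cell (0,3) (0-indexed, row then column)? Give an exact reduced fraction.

Step 1: cell (0,3) = 4
Step 2: cell (0,3) = 61/12
Step 3: cell (0,3) = 1771/360
Full grid after step 3:
  1163/216 1867/360 3073/600 1771/360
  733/144 3041/600 4949/1000 2057/400
  17597/3600 14873/3000 3103/600 3757/720
  5447/1080 4643/900 967/180 1189/216

Answer: 1771/360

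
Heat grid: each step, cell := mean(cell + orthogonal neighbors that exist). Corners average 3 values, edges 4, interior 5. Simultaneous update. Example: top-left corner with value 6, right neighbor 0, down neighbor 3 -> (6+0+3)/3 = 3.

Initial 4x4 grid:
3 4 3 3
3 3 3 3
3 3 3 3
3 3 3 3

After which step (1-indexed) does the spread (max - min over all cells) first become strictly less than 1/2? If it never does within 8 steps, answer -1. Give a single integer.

Answer: 1

Derivation:
Step 1: max=10/3, min=3, spread=1/3
  -> spread < 1/2 first at step 1
Step 2: max=391/120, min=3, spread=31/120
Step 3: max=3451/1080, min=3, spread=211/1080
Step 4: max=340843/108000, min=3, spread=16843/108000
Step 5: max=3054643/972000, min=27079/9000, spread=130111/972000
Step 6: max=91122367/29160000, min=1627159/540000, spread=3255781/29160000
Step 7: max=2724753691/874800000, min=1631107/540000, spread=82360351/874800000
Step 8: max=81483316891/26244000000, min=294106441/97200000, spread=2074577821/26244000000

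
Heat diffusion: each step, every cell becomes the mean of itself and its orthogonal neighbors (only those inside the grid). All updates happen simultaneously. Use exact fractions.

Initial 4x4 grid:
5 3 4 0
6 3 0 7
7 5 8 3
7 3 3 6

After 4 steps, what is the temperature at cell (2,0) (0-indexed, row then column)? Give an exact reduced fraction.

Answer: 548369/108000

Derivation:
Step 1: cell (2,0) = 25/4
Step 2: cell (2,0) = 671/120
Step 3: cell (2,0) = 18527/3600
Step 4: cell (2,0) = 548369/108000
Full grid after step 4:
  353/81 83479/21600 78139/21600 13561/4050
  19853/4320 98129/22500 85337/22500 83257/21600
  548369/108000 209317/45000 67439/15000 150419/36000
  83221/16200 540209/108000 165479/36000 921/200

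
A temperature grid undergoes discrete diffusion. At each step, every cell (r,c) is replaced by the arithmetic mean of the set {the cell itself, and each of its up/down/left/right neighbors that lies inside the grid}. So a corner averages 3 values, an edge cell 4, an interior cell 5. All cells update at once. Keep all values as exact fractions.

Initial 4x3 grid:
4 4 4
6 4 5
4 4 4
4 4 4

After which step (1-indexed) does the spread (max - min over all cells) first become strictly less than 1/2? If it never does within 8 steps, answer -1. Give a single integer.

Step 1: max=14/3, min=4, spread=2/3
Step 2: max=137/30, min=4, spread=17/30
Step 3: max=601/135, min=293/72, spread=413/1080
  -> spread < 1/2 first at step 3
Step 4: max=17731/4050, min=12391/3000, spread=20063/81000
Step 5: max=4250471/972000, min=1343647/324000, spread=21953/97200
Step 6: max=126648677/29160000, min=10150771/2430000, spread=193577/1166400
Step 7: max=7578473443/1749600000, min=1221746953/291600000, spread=9919669/69984000
Step 8: max=453106244387/104976000000, min=9196935469/2187000000, spread=18645347/167961600

Answer: 3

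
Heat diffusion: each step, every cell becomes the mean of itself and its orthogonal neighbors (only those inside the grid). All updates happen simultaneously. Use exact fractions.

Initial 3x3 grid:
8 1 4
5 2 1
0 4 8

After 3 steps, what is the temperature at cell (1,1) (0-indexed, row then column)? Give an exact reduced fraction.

Answer: 6703/2000

Derivation:
Step 1: cell (1,1) = 13/5
Step 2: cell (1,1) = 347/100
Step 3: cell (1,1) = 6703/2000
Full grid after step 3:
  3893/1080 50207/14400 1151/360
  52007/14400 6703/2000 49207/14400
  2467/720 25391/7200 7481/2160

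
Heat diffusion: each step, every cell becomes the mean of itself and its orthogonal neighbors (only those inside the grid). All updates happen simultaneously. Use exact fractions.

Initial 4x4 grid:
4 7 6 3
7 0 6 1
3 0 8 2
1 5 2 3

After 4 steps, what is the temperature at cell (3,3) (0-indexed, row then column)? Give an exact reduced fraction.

Answer: 10873/3240

Derivation:
Step 1: cell (3,3) = 7/3
Step 2: cell (3,3) = 31/9
Step 3: cell (3,3) = 1739/540
Step 4: cell (3,3) = 10873/3240
Full grid after step 4:
  23117/5400 62141/14400 894347/216000 256943/64800
  56311/14400 58873/15000 695237/180000 403621/108000
  242579/72000 204649/60000 31669/9000 372013/108000
  66011/21600 114647/36000 351913/108000 10873/3240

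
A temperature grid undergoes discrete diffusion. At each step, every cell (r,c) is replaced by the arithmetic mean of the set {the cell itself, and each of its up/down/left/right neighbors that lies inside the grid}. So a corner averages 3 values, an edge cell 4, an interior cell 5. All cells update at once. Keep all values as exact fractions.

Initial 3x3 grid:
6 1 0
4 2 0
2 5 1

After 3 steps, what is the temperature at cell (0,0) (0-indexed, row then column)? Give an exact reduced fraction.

Answer: 6199/2160

Derivation:
Step 1: cell (0,0) = 11/3
Step 2: cell (0,0) = 113/36
Step 3: cell (0,0) = 6199/2160
Full grid after step 3:
  6199/2160 3477/1600 209/135
  21509/7200 3529/1500 23443/14400
  1651/540 17809/7200 461/240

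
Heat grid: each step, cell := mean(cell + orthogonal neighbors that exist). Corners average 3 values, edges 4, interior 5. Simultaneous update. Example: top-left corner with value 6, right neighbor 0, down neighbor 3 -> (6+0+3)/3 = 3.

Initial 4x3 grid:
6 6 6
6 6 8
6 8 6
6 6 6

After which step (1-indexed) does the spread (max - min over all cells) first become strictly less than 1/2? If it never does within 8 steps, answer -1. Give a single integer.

Step 1: max=7, min=6, spread=1
Step 2: max=809/120, min=6, spread=89/120
Step 3: max=7907/1200, min=2489/400, spread=11/30
  -> spread < 1/2 first at step 3
Step 4: max=703547/108000, min=67417/10800, spread=29377/108000
Step 5: max=874171/135000, min=1704517/270000, spread=1753/10800
Step 6: max=18547807/2880000, min=122978041/19440000, spread=71029/622080
Step 7: max=12502716229/1944000000, min=7407423619/1166400000, spread=7359853/91125000
Step 8: max=66562144567/10368000000, min=148337335807/23328000000, spread=45679663/746496000

Answer: 3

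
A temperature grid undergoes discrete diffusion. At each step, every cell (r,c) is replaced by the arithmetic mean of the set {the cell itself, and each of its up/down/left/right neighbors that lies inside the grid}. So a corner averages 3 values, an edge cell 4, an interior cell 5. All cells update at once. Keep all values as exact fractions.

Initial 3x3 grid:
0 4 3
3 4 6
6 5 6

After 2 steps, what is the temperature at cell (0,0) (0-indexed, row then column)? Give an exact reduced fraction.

Step 1: cell (0,0) = 7/3
Step 2: cell (0,0) = 25/9
Full grid after step 2:
  25/9 829/240 71/18
  293/80 102/25 383/80
  79/18 1199/240 47/9

Answer: 25/9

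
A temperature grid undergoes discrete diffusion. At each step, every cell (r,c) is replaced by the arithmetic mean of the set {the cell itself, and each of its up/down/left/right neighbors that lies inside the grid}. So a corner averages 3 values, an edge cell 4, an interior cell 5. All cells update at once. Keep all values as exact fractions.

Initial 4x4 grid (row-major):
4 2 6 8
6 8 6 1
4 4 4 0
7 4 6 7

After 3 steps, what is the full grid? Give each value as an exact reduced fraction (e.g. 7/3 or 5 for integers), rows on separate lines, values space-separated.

Answer: 3539/720 1199/240 1949/400 75/16
2407/480 9841/2000 1881/400 10439/2400
2423/480 9849/2000 1079/240 29813/7200
3691/720 397/80 16549/3600 1825/432

Derivation:
After step 1:
  4 5 11/2 5
  11/2 26/5 5 15/4
  21/4 24/5 4 3
  5 21/4 21/4 13/3
After step 2:
  29/6 197/40 41/8 19/4
  399/80 51/10 469/100 67/16
  411/80 49/10 441/100 181/48
  31/6 203/40 113/24 151/36
After step 3:
  3539/720 1199/240 1949/400 75/16
  2407/480 9841/2000 1881/400 10439/2400
  2423/480 9849/2000 1079/240 29813/7200
  3691/720 397/80 16549/3600 1825/432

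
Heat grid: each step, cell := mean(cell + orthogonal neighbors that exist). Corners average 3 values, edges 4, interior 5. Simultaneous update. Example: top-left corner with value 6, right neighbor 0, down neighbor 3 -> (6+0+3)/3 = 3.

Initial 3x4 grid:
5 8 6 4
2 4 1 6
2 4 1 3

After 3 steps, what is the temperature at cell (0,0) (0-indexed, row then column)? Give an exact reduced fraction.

Answer: 3161/720

Derivation:
Step 1: cell (0,0) = 5
Step 2: cell (0,0) = 14/3
Step 3: cell (0,0) = 3161/720
Full grid after step 3:
  3161/720 909/200 4003/900 2399/540
  54233/14400 22537/6000 2879/750 27139/7200
  6793/2160 707/225 2803/900 3583/1080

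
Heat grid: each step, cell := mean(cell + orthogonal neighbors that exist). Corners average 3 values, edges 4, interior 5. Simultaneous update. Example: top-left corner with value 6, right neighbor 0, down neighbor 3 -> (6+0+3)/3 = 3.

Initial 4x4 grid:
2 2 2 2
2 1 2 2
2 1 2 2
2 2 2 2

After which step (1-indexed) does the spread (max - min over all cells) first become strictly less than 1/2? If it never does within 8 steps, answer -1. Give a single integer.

Answer: 1

Derivation:
Step 1: max=2, min=8/5, spread=2/5
  -> spread < 1/2 first at step 1
Step 2: max=2, min=17/10, spread=3/10
Step 3: max=467/240, min=3541/2000, spread=263/1500
Step 4: max=13853/7200, min=64147/36000, spread=853/6000
Step 5: max=411311/216000, min=1932643/1080000, spread=1721/15000
Step 6: max=10217693/5400000, min=58243291/32400000, spread=3062867/32400000
Step 7: max=38153329/20250000, min=350801387/194400000, spread=77352857/972000000
Step 8: max=9124430339/4860000000, min=52797668887/29160000000, spread=1948913147/29160000000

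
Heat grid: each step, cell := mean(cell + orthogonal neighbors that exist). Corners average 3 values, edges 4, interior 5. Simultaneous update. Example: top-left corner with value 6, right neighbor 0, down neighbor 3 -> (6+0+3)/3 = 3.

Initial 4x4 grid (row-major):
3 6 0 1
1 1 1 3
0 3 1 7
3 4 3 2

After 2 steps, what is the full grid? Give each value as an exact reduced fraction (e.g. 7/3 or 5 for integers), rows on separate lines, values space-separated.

After step 1:
  10/3 5/2 2 4/3
  5/4 12/5 6/5 3
  7/4 9/5 3 13/4
  7/3 13/4 5/2 4
After step 2:
  85/36 307/120 211/120 19/9
  131/60 183/100 58/25 527/240
  107/60 61/25 47/20 53/16
  22/9 593/240 51/16 13/4

Answer: 85/36 307/120 211/120 19/9
131/60 183/100 58/25 527/240
107/60 61/25 47/20 53/16
22/9 593/240 51/16 13/4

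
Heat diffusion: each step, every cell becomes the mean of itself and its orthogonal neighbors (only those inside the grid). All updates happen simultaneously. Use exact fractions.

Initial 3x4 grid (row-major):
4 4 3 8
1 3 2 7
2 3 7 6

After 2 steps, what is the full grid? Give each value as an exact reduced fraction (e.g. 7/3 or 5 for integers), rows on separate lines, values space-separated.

After step 1:
  3 7/2 17/4 6
  5/2 13/5 22/5 23/4
  2 15/4 9/2 20/3
After step 2:
  3 267/80 363/80 16/3
  101/40 67/20 43/10 1369/240
  11/4 257/80 1159/240 203/36

Answer: 3 267/80 363/80 16/3
101/40 67/20 43/10 1369/240
11/4 257/80 1159/240 203/36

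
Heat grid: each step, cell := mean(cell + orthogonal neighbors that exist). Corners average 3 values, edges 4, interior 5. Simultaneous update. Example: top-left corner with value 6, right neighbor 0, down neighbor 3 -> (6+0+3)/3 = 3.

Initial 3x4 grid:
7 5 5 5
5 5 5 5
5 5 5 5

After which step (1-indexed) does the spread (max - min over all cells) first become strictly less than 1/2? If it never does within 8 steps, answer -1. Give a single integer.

Answer: 3

Derivation:
Step 1: max=17/3, min=5, spread=2/3
Step 2: max=50/9, min=5, spread=5/9
Step 3: max=581/108, min=5, spread=41/108
  -> spread < 1/2 first at step 3
Step 4: max=69017/12960, min=5, spread=4217/12960
Step 5: max=4097149/777600, min=18079/3600, spread=38417/155520
Step 6: max=244480211/46656000, min=362597/72000, spread=1903471/9331200
Step 7: max=14597789089/2799360000, min=10915759/2160000, spread=18038617/111974400
Step 8: max=873076182851/167961600000, min=984926759/194400000, spread=883978523/6718464000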